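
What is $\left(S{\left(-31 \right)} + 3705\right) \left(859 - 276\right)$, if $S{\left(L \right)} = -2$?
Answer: $2158849$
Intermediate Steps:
$\left(S{\left(-31 \right)} + 3705\right) \left(859 - 276\right) = \left(-2 + 3705\right) \left(859 - 276\right) = 3703 \cdot 583 = 2158849$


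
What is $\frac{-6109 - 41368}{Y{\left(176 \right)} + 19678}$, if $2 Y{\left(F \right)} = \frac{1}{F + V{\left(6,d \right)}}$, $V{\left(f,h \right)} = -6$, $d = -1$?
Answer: $- \frac{16142180}{6690521} \approx -2.4127$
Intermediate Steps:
$Y{\left(F \right)} = \frac{1}{2 \left(-6 + F\right)}$ ($Y{\left(F \right)} = \frac{1}{2 \left(F - 6\right)} = \frac{1}{2 \left(-6 + F\right)}$)
$\frac{-6109 - 41368}{Y{\left(176 \right)} + 19678} = \frac{-6109 - 41368}{\frac{1}{2 \left(-6 + 176\right)} + 19678} = - \frac{47477}{\frac{1}{2 \cdot 170} + 19678} = - \frac{47477}{\frac{1}{2} \cdot \frac{1}{170} + 19678} = - \frac{47477}{\frac{1}{340} + 19678} = - \frac{47477}{\frac{6690521}{340}} = \left(-47477\right) \frac{340}{6690521} = - \frac{16142180}{6690521}$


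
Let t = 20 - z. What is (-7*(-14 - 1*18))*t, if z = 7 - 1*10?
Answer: 5152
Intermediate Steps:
z = -3 (z = 7 - 10 = -3)
t = 23 (t = 20 - 1*(-3) = 20 + 3 = 23)
(-7*(-14 - 1*18))*t = -7*(-14 - 1*18)*23 = -7*(-14 - 18)*23 = -7*(-32)*23 = 224*23 = 5152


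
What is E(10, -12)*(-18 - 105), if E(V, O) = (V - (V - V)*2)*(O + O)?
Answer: 29520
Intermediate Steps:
E(V, O) = 2*O*V (E(V, O) = (V - 1*0*2)*(2*O) = (V + 0*2)*(2*O) = (V + 0)*(2*O) = V*(2*O) = 2*O*V)
E(10, -12)*(-18 - 105) = (2*(-12)*10)*(-18 - 105) = -240*(-123) = 29520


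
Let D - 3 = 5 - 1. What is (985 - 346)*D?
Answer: 4473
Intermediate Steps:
D = 7 (D = 3 + (5 - 1) = 3 + 4 = 7)
(985 - 346)*D = (985 - 346)*7 = 639*7 = 4473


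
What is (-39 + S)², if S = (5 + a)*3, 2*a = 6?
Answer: 225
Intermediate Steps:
a = 3 (a = (½)*6 = 3)
S = 24 (S = (5 + 3)*3 = 8*3 = 24)
(-39 + S)² = (-39 + 24)² = (-15)² = 225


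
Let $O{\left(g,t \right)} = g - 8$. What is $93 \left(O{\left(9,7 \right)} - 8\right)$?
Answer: $-651$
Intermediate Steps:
$O{\left(g,t \right)} = -8 + g$
$93 \left(O{\left(9,7 \right)} - 8\right) = 93 \left(\left(-8 + 9\right) - 8\right) = 93 \left(1 - 8\right) = 93 \left(-7\right) = -651$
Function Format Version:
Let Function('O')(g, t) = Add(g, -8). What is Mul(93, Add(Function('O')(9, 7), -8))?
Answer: -651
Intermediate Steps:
Function('O')(g, t) = Add(-8, g)
Mul(93, Add(Function('O')(9, 7), -8)) = Mul(93, Add(Add(-8, 9), -8)) = Mul(93, Add(1, -8)) = Mul(93, -7) = -651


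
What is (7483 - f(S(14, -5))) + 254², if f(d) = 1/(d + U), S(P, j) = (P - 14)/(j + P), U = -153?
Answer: 11015848/153 ≈ 71999.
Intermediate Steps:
S(P, j) = (-14 + P)/(P + j)
f(d) = 1/(-153 + d) (f(d) = 1/(d - 153) = 1/(-153 + d))
(7483 - f(S(14, -5))) + 254² = (7483 - 1/(-153 + (-14 + 14)/(14 - 5))) + 254² = (7483 - 1/(-153 + 0/9)) + 64516 = (7483 - 1/(-153 + (⅑)*0)) + 64516 = (7483 - 1/(-153 + 0)) + 64516 = (7483 - 1/(-153)) + 64516 = (7483 - 1*(-1/153)) + 64516 = (7483 + 1/153) + 64516 = 1144900/153 + 64516 = 11015848/153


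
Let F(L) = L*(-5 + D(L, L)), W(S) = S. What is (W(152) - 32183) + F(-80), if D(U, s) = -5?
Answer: -31231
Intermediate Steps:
F(L) = -10*L (F(L) = L*(-5 - 5) = L*(-10) = -10*L)
(W(152) - 32183) + F(-80) = (152 - 32183) - 10*(-80) = -32031 + 800 = -31231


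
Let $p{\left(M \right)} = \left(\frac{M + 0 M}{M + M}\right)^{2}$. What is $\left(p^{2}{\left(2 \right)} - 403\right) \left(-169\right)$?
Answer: $\frac{1089543}{16} \approx 68097.0$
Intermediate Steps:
$p{\left(M \right)} = \frac{1}{4}$ ($p{\left(M \right)} = \left(\frac{M + 0}{2 M}\right)^{2} = \left(M \frac{1}{2 M}\right)^{2} = \left(\frac{1}{2}\right)^{2} = \frac{1}{4}$)
$\left(p^{2}{\left(2 \right)} - 403\right) \left(-169\right) = \left(\left(\frac{1}{4}\right)^{2} - 403\right) \left(-169\right) = \left(\frac{1}{16} - 403\right) \left(-169\right) = \left(- \frac{6447}{16}\right) \left(-169\right) = \frac{1089543}{16}$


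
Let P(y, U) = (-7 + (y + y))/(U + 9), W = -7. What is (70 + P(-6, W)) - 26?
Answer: 69/2 ≈ 34.500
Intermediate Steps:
P(y, U) = (-7 + 2*y)/(9 + U)
(70 + P(-6, W)) - 26 = (70 + (-7 + 2*(-6))/(9 - 7)) - 26 = (70 + (-7 - 12)/2) - 26 = (70 + (1/2)*(-19)) - 26 = (70 - 19/2) - 26 = 121/2 - 26 = 69/2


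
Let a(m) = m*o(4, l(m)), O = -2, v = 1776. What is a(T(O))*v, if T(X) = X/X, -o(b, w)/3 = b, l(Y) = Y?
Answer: -21312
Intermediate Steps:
o(b, w) = -3*b
T(X) = 1
a(m) = -12*m (a(m) = m*(-3*4) = m*(-12) = -12*m)
a(T(O))*v = -12*1*1776 = -12*1776 = -21312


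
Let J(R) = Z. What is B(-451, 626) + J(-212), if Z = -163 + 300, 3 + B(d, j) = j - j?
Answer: 134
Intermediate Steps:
B(d, j) = -3 (B(d, j) = -3 + (j - j) = -3 + 0 = -3)
Z = 137
J(R) = 137
B(-451, 626) + J(-212) = -3 + 137 = 134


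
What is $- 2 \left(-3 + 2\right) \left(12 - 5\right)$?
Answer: $14$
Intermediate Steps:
$- 2 \left(-3 + 2\right) \left(12 - 5\right) = \left(-2\right) \left(-1\right) \left(12 - 5\right) = 2 \cdot 7 = 14$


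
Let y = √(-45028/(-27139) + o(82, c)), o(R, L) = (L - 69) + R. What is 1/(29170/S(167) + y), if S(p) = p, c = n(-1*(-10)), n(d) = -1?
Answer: 66102326605/11540967758178 - 27889*√2515079686/11540967758178 ≈ 0.0056064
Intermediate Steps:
c = -1
o(R, L) = -69 + L + R (o(R, L) = (-69 + L) + R = -69 + L + R)
y = 2*√2515079686/27139 (y = √(-45028/(-27139) + (-69 - 1 + 82)) = √(-45028*(-1/27139) + 12) = √(45028/27139 + 12) = √(370696/27139) = 2*√2515079686/27139 ≈ 3.6958)
1/(29170/S(167) + y) = 1/(29170/167 + 2*√2515079686/27139)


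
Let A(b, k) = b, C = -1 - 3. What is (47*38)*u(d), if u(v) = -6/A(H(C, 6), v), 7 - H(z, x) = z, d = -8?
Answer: -10716/11 ≈ -974.18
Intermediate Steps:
C = -4
H(z, x) = 7 - z
u(v) = -6/11 (u(v) = -6/(7 - 1*(-4)) = -6/(7 + 4) = -6/11)
(47*38)*u(d) = (47*38)*(-6/11) = 1786*(-6/11) = -10716/11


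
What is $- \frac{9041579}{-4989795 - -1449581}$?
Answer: $\frac{9041579}{3540214} \approx 2.554$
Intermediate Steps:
$- \frac{9041579}{-4989795 - -1449581} = - \frac{9041579}{-4989795 + 1449581} = - \frac{9041579}{-3540214} = - \frac{9041579 \left(-1\right)}{3540214} = \left(-1\right) \left(- \frac{9041579}{3540214}\right) = \frac{9041579}{3540214}$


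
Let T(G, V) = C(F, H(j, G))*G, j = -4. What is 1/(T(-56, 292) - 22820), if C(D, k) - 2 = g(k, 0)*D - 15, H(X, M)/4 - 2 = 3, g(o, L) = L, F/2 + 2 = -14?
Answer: -1/22092 ≈ -4.5265e-5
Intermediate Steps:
F = -32 (F = -4 + 2*(-14) = -4 - 28 = -32)
H(X, M) = 20 (H(X, M) = 8 + 4*3 = 8 + 12 = 20)
C(D, k) = -13 (C(D, k) = 2 + (0*D - 15) = 2 + (0 - 15) = 2 - 15 = -13)
T(G, V) = -13*G
1/(T(-56, 292) - 22820) = 1/(-13*(-56) - 22820) = 1/(728 - 22820) = 1/(-22092) = -1/22092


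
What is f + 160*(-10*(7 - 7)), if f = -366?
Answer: -366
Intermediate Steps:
f + 160*(-10*(7 - 7)) = -366 + 160*(-10*(7 - 7)) = -366 + 160*(-10*0) = -366 + 160*0 = -366 + 0 = -366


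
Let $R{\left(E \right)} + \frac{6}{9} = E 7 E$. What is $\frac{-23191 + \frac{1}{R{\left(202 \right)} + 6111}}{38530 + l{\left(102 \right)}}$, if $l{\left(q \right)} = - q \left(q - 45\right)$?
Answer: $- \frac{10148555531}{14316766970} \approx -0.70886$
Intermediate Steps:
$R{\left(E \right)} = - \frac{2}{3} + 7 E^{2}$ ($R{\left(E \right)} = - \frac{2}{3} + E 7 E = - \frac{2}{3} + 7 E E = - \frac{2}{3} + 7 E^{2}$)
$l{\left(q \right)} = - q \left(-45 + q\right)$
$\frac{-23191 + \frac{1}{R{\left(202 \right)} + 6111}}{38530 + l{\left(102 \right)}} = \frac{-23191 + \frac{1}{\left(- \frac{2}{3} + 7 \cdot 202^{2}\right) + 6111}}{38530 + 102 \left(45 - 102\right)} = \frac{-23191 + \frac{1}{\left(- \frac{2}{3} + 7 \cdot 40804\right) + 6111}}{38530 + 102 \left(45 - 102\right)} = \frac{-23191 + \frac{1}{\left(- \frac{2}{3} + 285628\right) + 6111}}{38530 + 102 \left(-57\right)} = \frac{-23191 + \frac{1}{\frac{856882}{3} + 6111}}{38530 - 5814} = \frac{-23191 + \frac{1}{\frac{875215}{3}}}{32716} = \left(-23191 + \frac{3}{875215}\right) \frac{1}{32716} = \left(- \frac{20297111062}{875215}\right) \frac{1}{32716} = - \frac{10148555531}{14316766970}$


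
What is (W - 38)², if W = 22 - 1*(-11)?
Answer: 25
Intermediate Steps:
W = 33 (W = 22 + 11 = 33)
(W - 38)² = (33 - 38)² = (-5)² = 25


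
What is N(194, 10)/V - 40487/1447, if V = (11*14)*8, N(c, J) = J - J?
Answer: -40487/1447 ≈ -27.980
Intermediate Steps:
N(c, J) = 0
V = 1232 (V = 154*8 = 1232)
N(194, 10)/V - 40487/1447 = 0/1232 - 40487/1447 = 0*(1/1232) - 40487*1/1447 = 0 - 40487/1447 = -40487/1447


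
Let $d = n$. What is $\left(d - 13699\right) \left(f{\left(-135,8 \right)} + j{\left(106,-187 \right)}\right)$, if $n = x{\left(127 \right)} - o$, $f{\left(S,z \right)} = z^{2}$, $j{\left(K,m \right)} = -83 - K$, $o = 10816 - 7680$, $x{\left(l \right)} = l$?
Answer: $2088500$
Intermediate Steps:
$o = 3136$ ($o = 10816 - 7680 = 3136$)
$n = -3009$ ($n = 127 - 3136 = -3009$)
$d = -3009$
$\left(d - 13699\right) \left(f{\left(-135,8 \right)} + j{\left(106,-187 \right)}\right) = \left(-3009 - 13699\right) \left(8^{2} - 189\right) = - 16708 \left(64 - 189\right) = \left(-16708\right) \left(-125\right) = 2088500$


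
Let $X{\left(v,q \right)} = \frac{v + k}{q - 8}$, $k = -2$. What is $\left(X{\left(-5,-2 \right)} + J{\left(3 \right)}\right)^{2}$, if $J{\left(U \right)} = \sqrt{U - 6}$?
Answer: $- \frac{251}{100} + \frac{7 i \sqrt{3}}{5} \approx -2.51 + 2.4249 i$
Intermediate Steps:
$J{\left(U \right)} = \sqrt{-6 + U}$
$X{\left(v,q \right)} = \frac{-2 + v}{-8 + q}$ ($X{\left(v,q \right)} = \frac{v - 2}{q - 8} = \frac{-2 + v}{-8 + q}$)
$\left(X{\left(-5,-2 \right)} + J{\left(3 \right)}\right)^{2} = \left(\frac{-2 - 5}{-8 - 2} + \sqrt{-6 + 3}\right)^{2} = \left(\frac{1}{-10} \left(-7\right) + \sqrt{-3}\right)^{2} = \left(\left(- \frac{1}{10}\right) \left(-7\right) + i \sqrt{3}\right)^{2} = \left(\frac{7}{10} + i \sqrt{3}\right)^{2}$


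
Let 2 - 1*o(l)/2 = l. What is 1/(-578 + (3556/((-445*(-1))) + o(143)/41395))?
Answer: -3684155/2100026564 ≈ -0.0017543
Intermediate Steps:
o(l) = 4 - 2*l
1/(-578 + (3556/((-445*(-1))) + o(143)/41395)) = 1/(-578 + (3556/((-445*(-1))) + (4 - 2*143)/41395)) = 1/(-578 + (3556/445 + (4 - 286)*(1/41395))) = 1/(-578 + (3556*(1/445) - 282*1/41395)) = 1/(-578 + (3556/445 - 282/41395)) = 1/(-578 + 29415026/3684155) = 1/(-2100026564/3684155) = -3684155/2100026564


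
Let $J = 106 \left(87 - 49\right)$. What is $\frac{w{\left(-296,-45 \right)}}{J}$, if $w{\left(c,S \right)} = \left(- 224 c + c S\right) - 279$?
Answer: $\frac{79345}{4028} \approx 19.698$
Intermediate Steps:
$w{\left(c,S \right)} = -279 - 224 c + S c$ ($w{\left(c,S \right)} = \left(- 224 c + S c\right) - 279 = -279 - 224 c + S c$)
$J = 4028$ ($J = 106 \cdot 38 = 4028$)
$\frac{w{\left(-296,-45 \right)}}{J} = \frac{-279 - -66304 - -13320}{4028} = \left(-279 + 66304 + 13320\right) \frac{1}{4028} = 79345 \cdot \frac{1}{4028} = \frac{79345}{4028}$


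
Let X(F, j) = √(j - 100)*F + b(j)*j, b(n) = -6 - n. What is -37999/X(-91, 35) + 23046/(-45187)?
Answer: 68689157489/3353508018 - 493987*I*√65/371070 ≈ 20.483 - 10.733*I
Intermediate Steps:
X(F, j) = F*√(-100 + j) + j*(-6 - j) (X(F, j) = √(j - 100)*F + (-6 - j)*j = √(-100 + j)*F + j*(-6 - j) = F*√(-100 + j) + j*(-6 - j))
-37999/X(-91, 35) + 23046/(-45187) = -37999/(-91*√(-100 + 35) - 1*35*(6 + 35)) + 23046/(-45187) = -37999/(-91*I*√65 - 1*35*41) + 23046*(-1/45187) = -37999/(-91*I*√65 - 1435) - 23046/45187 = -37999/(-1435 - 91*I*√65) - 23046/45187 = -23046/45187 - 37999/(-1435 - 91*I*√65)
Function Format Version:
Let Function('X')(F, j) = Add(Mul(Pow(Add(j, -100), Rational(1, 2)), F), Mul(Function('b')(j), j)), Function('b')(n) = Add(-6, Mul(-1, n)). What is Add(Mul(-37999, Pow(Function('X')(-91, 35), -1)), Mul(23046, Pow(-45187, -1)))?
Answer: Add(Rational(68689157489, 3353508018), Mul(Rational(-493987, 371070), I, Pow(65, Rational(1, 2)))) ≈ Add(20.483, Mul(-10.733, I))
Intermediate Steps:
Function('X')(F, j) = Add(Mul(F, Pow(Add(-100, j), Rational(1, 2))), Mul(j, Add(-6, Mul(-1, j)))) (Function('X')(F, j) = Add(Mul(Pow(Add(j, -100), Rational(1, 2)), F), Mul(Add(-6, Mul(-1, j)), j)) = Add(Mul(Pow(Add(-100, j), Rational(1, 2)), F), Mul(j, Add(-6, Mul(-1, j)))) = Add(Mul(F, Pow(Add(-100, j), Rational(1, 2))), Mul(j, Add(-6, Mul(-1, j)))))
Add(Mul(-37999, Pow(Function('X')(-91, 35), -1)), Mul(23046, Pow(-45187, -1))) = Add(Mul(-37999, Pow(Add(Mul(-91, Pow(Add(-100, 35), Rational(1, 2))), Mul(-1, 35, Add(6, 35))), -1)), Mul(23046, Pow(-45187, -1))) = Add(Mul(-37999, Pow(Add(Mul(-91, Pow(-65, Rational(1, 2))), Mul(-1, 35, 41)), -1)), Mul(23046, Rational(-1, 45187))) = Add(Mul(-37999, Pow(Add(Mul(-91, Mul(I, Pow(65, Rational(1, 2)))), -1435), -1)), Rational(-23046, 45187)) = Add(Mul(-37999, Pow(Add(Mul(-91, I, Pow(65, Rational(1, 2))), -1435), -1)), Rational(-23046, 45187)) = Add(Mul(-37999, Pow(Add(-1435, Mul(-91, I, Pow(65, Rational(1, 2)))), -1)), Rational(-23046, 45187)) = Add(Rational(-23046, 45187), Mul(-37999, Pow(Add(-1435, Mul(-91, I, Pow(65, Rational(1, 2)))), -1)))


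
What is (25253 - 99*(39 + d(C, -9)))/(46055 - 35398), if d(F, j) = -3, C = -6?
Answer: 21689/10657 ≈ 2.0352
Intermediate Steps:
(25253 - 99*(39 + d(C, -9)))/(46055 - 35398) = (25253 - 99*(39 - 3))/(46055 - 35398) = (25253 - 99*36)/10657 = (25253 - 3564)*(1/10657) = 21689*(1/10657) = 21689/10657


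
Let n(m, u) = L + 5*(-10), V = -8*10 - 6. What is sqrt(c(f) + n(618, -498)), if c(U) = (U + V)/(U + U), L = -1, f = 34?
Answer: 4*I*sqrt(935)/17 ≈ 7.1948*I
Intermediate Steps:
V = -86 (V = -80 - 6 = -86)
n(m, u) = -51 (n(m, u) = -1 + 5*(-10) = -1 - 50 = -51)
c(U) = (-86 + U)/(2*U) (c(U) = (U - 86)/(U + U) = (-86 + U)/((2*U)) = (-86 + U)*(1/(2*U)) = (-86 + U)/(2*U))
sqrt(c(f) + n(618, -498)) = sqrt((1/2)*(-86 + 34)/34 - 51) = sqrt((1/2)*(1/34)*(-52) - 51) = sqrt(-13/17 - 51) = sqrt(-880/17) = 4*I*sqrt(935)/17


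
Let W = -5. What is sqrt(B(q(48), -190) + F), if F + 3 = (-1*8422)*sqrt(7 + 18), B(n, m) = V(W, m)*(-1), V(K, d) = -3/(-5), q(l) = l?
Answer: 2*I*sqrt(263210)/5 ≈ 205.22*I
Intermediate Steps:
V(K, d) = 3/5 (V(K, d) = -3*(-1/5) = 3/5)
B(n, m) = -3/5 (B(n, m) = (3/5)*(-1) = -3/5)
F = -42113 (F = -3 + (-1*8422)*sqrt(7 + 18) = -3 - 8422*sqrt(25) = -3 - 8422*5 = -3 - 42110 = -42113)
sqrt(B(q(48), -190) + F) = sqrt(-3/5 - 42113) = sqrt(-210568/5) = 2*I*sqrt(263210)/5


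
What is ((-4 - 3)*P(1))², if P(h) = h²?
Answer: 49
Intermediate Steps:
((-4 - 3)*P(1))² = ((-4 - 3)*1²)² = (-7*1)² = (-7)² = 49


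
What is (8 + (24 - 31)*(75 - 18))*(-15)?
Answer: 5865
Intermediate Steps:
(8 + (24 - 31)*(75 - 18))*(-15) = (8 - 7*57)*(-15) = (8 - 399)*(-15) = -391*(-15) = 5865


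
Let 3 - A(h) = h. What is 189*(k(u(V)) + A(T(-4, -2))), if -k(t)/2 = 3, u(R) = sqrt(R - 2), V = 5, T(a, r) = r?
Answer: -189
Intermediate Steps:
u(R) = sqrt(-2 + R)
k(t) = -6 (k(t) = -2*3 = -6)
A(h) = 3 - h
189*(k(u(V)) + A(T(-4, -2))) = 189*(-6 + (3 - 1*(-2))) = 189*(-6 + (3 + 2)) = 189*(-6 + 5) = 189*(-1) = -189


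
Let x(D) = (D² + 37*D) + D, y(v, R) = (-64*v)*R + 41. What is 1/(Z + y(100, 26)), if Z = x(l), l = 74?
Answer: -1/158071 ≈ -6.3263e-6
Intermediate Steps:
y(v, R) = 41 - 64*R*v (y(v, R) = -64*R*v + 41 = 41 - 64*R*v)
x(D) = D² + 38*D
Z = 8288 (Z = 74*(38 + 74) = 74*112 = 8288)
1/(Z + y(100, 26)) = 1/(8288 + (41 - 64*26*100)) = 1/(8288 + (41 - 166400)) = 1/(8288 - 166359) = 1/(-158071) = -1/158071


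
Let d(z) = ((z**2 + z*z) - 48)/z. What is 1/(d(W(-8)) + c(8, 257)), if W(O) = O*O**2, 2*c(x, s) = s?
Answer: -32/28653 ≈ -0.0011168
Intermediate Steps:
c(x, s) = s/2
W(O) = O**3
d(z) = (-48 + 2*z**2)/z (d(z) = ((z**2 + z**2) - 48)/z = (2*z**2 - 48)/z = (-48 + 2*z**2)/z)
1/(d(W(-8)) + c(8, 257)) = 1/((-48/((-8)**3) + 2*(-8)**3) + (1/2)*257) = 1/((-48/(-512) + 2*(-512)) + 257/2) = 1/((-48*(-1/512) - 1024) + 257/2) = 1/((3/32 - 1024) + 257/2) = 1/(-32765/32 + 257/2) = 1/(-28653/32) = -32/28653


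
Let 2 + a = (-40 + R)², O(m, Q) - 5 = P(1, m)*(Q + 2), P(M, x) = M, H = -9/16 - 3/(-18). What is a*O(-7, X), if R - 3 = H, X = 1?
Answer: 3217417/288 ≈ 11172.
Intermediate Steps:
H = -19/48 (H = -9*1/16 - 3*(-1/18) = -9/16 + ⅙ = -19/48 ≈ -0.39583)
R = 125/48 (R = 3 - 19/48 = 125/48 ≈ 2.6042)
O(m, Q) = 7 + Q (O(m, Q) = 5 + 1*(Q + 2) = 5 + 1*(2 + Q) = 5 + (2 + Q) = 7 + Q)
a = 3217417/2304 (a = -2 + (-40 + 125/48)² = -2 + (-1795/48)² = -2 + 3222025/2304 = 3217417/2304 ≈ 1396.4)
a*O(-7, X) = 3217417*(7 + 1)/2304 = (3217417/2304)*8 = 3217417/288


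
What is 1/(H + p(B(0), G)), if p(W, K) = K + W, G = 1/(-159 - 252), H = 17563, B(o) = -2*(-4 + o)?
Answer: 411/7221680 ≈ 5.6912e-5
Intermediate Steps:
B(o) = 8 - 2*o
G = -1/411 (G = 1/(-411) = -1/411 ≈ -0.0024331)
1/(H + p(B(0), G)) = 1/(17563 + (-1/411 + (8 - 2*0))) = 1/(17563 + (-1/411 + (8 + 0))) = 1/(17563 + (-1/411 + 8)) = 1/(17563 + 3287/411) = 1/(7221680/411) = 411/7221680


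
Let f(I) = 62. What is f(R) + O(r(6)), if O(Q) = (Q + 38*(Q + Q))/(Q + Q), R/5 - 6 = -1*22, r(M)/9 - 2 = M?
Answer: 201/2 ≈ 100.50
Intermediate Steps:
r(M) = 18 + 9*M
R = -80 (R = 30 + 5*(-1*22) = 30 + 5*(-22) = 30 - 110 = -80)
O(Q) = 77/2 (O(Q) = (Q + 38*(2*Q))/((2*Q)) = (Q + 76*Q)*(1/(2*Q)) = (77*Q)*(1/(2*Q)) = 77/2)
f(R) + O(r(6)) = 62 + 77/2 = 201/2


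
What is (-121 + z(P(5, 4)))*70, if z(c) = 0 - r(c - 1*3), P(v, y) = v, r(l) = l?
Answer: -8610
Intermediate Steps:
z(c) = 3 - c (z(c) = 0 - (c - 1*3) = 0 - (c - 3) = 0 - (-3 + c) = 0 + (3 - c) = 3 - c)
(-121 + z(P(5, 4)))*70 = (-121 + (3 - 1*5))*70 = (-121 + (3 - 5))*70 = (-121 - 2)*70 = -123*70 = -8610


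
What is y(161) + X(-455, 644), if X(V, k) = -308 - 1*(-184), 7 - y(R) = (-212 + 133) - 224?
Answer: 186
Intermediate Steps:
y(R) = 310 (y(R) = 7 - ((-212 + 133) - 224) = 7 - (-79 - 224) = 7 - 1*(-303) = 7 + 303 = 310)
X(V, k) = -124 (X(V, k) = -308 + 184 = -124)
y(161) + X(-455, 644) = 310 - 124 = 186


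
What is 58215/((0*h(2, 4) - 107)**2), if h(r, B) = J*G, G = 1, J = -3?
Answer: 58215/11449 ≈ 5.0847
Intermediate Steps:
h(r, B) = -3 (h(r, B) = -3*1 = -3)
58215/((0*h(2, 4) - 107)**2) = 58215/((0*(-3) - 107)**2) = 58215/((0 - 107)**2) = 58215/((-107)**2) = 58215/11449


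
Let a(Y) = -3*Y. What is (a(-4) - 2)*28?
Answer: 280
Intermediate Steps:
(a(-4) - 2)*28 = (-3*(-4) - 2)*28 = (12 - 2)*28 = 10*28 = 280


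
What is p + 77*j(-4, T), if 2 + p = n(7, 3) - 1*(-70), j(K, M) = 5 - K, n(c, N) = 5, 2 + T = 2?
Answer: 766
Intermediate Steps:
T = 0 (T = -2 + 2 = 0)
p = 73 (p = -2 + (5 - 1*(-70)) = -2 + (5 + 70) = -2 + 75 = 73)
p + 77*j(-4, T) = 73 + 77*(5 - 1*(-4)) = 73 + 77*(5 + 4) = 73 + 77*9 = 73 + 693 = 766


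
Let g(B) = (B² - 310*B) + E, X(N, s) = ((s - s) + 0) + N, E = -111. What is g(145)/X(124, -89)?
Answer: -6009/31 ≈ -193.84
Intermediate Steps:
X(N, s) = N (X(N, s) = (0 + 0) + N = 0 + N = N)
g(B) = -111 + B² - 310*B (g(B) = (B² - 310*B) - 111 = -111 + B² - 310*B)
g(145)/X(124, -89) = (-111 + 145² - 310*145)/124 = (-111 + 21025 - 44950)*(1/124) = -24036*1/124 = -6009/31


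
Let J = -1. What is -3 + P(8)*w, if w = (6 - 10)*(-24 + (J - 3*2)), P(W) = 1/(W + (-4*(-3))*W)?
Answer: -47/26 ≈ -1.8077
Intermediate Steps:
P(W) = 1/(13*W) (P(W) = 1/(W + 12*W) = 1/(13*W))
w = 124 (w = (6 - 10)*(-24 + (-1 - 3*2)) = -4*(-24 + (-1 - 6)) = -4*(-24 - 7) = -4*(-31) = 124)
-3 + P(8)*w = -3 + ((1/13)/8)*124 = -3 + ((1/13)*(⅛))*124 = -3 + (1/104)*124 = -3 + 31/26 = -47/26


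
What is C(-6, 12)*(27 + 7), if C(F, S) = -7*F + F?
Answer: 1224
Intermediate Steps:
C(F, S) = -6*F
C(-6, 12)*(27 + 7) = (-6*(-6))*(27 + 7) = 36*34 = 1224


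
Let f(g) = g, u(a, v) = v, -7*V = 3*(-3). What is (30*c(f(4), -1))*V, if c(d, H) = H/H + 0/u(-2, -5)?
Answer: 270/7 ≈ 38.571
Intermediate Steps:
V = 9/7 (V = -3*(-3)/7 = -1/7*(-9) = 9/7 ≈ 1.2857)
c(d, H) = 1 (c(d, H) = H/H + 0/(-5) = 1 + 0*(-1/5) = 1 + 0 = 1)
(30*c(f(4), -1))*V = (30*1)*(9/7) = 30*(9/7) = 270/7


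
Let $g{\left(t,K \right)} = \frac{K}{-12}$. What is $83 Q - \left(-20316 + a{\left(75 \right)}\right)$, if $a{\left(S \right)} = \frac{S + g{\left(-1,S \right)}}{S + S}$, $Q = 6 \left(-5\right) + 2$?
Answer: $\frac{431797}{24} \approx 17992.0$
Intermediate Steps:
$g{\left(t,K \right)} = - \frac{K}{12}$ ($g{\left(t,K \right)} = K \left(- \frac{1}{12}\right) = - \frac{K}{12}$)
$Q = -28$ ($Q = -30 + 2 = -28$)
$a{\left(S \right)} = \frac{11}{24}$ ($a{\left(S \right)} = \frac{S - \frac{S}{12}}{S + S} = \frac{\frac{11}{12} S}{2 S} = \frac{11 S}{12} \frac{1}{2 S} = \frac{11}{24}$)
$83 Q - \left(-20316 + a{\left(75 \right)}\right) = 83 \left(-28\right) - \left(-20316 + \frac{11}{24}\right) = -2324 - - \frac{487573}{24} = -2324 + \frac{487573}{24} = \frac{431797}{24}$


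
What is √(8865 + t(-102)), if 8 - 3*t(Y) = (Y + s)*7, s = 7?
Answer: 2*√20451/3 ≈ 95.338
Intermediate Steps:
t(Y) = -41/3 - 7*Y/3 (t(Y) = 8/3 - (Y + 7)*7/3 = 8/3 - (7 + Y)*7/3 = 8/3 - (49 + 7*Y)/3 = 8/3 + (-49/3 - 7*Y/3) = -41/3 - 7*Y/3)
√(8865 + t(-102)) = √(8865 + (-41/3 - 7/3*(-102))) = √(8865 + (-41/3 + 238)) = √(8865 + 673/3) = √(27268/3) = 2*√20451/3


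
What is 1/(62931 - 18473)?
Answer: 1/44458 ≈ 2.2493e-5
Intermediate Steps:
1/(62931 - 18473) = 1/44458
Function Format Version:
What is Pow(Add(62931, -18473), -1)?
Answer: Rational(1, 44458) ≈ 2.2493e-5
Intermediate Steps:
Pow(Add(62931, -18473), -1) = Pow(44458, -1) = Rational(1, 44458)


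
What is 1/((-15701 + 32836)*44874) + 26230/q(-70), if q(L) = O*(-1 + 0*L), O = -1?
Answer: 20168666417701/768915990 ≈ 26230.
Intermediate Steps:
q(L) = 1 (q(L) = -(-1 + 0*L) = -(-1 + 0) = -1*(-1) = 1)
1/((-15701 + 32836)*44874) + 26230/q(-70) = 1/((-15701 + 32836)*44874) + 26230/1 = (1/44874)/17135 + 26230*1 = (1/17135)*(1/44874) + 26230 = 1/768915990 + 26230 = 20168666417701/768915990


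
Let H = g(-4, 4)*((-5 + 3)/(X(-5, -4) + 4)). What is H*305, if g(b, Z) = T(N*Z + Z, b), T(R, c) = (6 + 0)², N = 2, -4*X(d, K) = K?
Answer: -4392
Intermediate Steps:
X(d, K) = -K/4
T(R, c) = 36 (T(R, c) = 6² = 36)
g(b, Z) = 36
H = -72/5 (H = 36*((-5 + 3)/(-¼*(-4) + 4)) = 36*(-2/(1 + 4)) = 36*(-2/5) = 36*(-2*⅕) = 36*(-⅖) = -72/5 ≈ -14.400)
H*305 = -72/5*305 = -4392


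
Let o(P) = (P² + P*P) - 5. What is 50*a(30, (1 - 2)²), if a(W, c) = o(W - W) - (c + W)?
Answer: -1800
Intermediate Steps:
o(P) = -5 + 2*P² (o(P) = (P² + P²) - 5 = 2*P² - 5 = -5 + 2*P²)
a(W, c) = -5 - W - c (a(W, c) = (-5 + 2*(W - W)²) - (c + W) = (-5 + 2*0²) - (W + c) = (-5 + 2*0) + (-W - c) = (-5 + 0) + (-W - c) = -5 + (-W - c) = -5 - W - c)
50*a(30, (1 - 2)²) = 50*(-5 - 1*30 - (1 - 2)²) = 50*(-5 - 30 - 1*(-1)²) = 50*(-5 - 30 - 1*1) = 50*(-5 - 30 - 1) = 50*(-36) = -1800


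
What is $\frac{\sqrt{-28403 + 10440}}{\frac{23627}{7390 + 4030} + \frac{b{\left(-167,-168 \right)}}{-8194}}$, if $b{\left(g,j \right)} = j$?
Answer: $\frac{46787740 i \sqrt{17963}}{97759099} \approx 64.145 i$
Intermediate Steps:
$\frac{\sqrt{-28403 + 10440}}{\frac{23627}{7390 + 4030} + \frac{b{\left(-167,-168 \right)}}{-8194}} = \frac{\sqrt{-28403 + 10440}}{\frac{23627}{7390 + 4030} - \frac{168}{-8194}} = \frac{\sqrt{-17963}}{\frac{23627}{11420} - - \frac{84}{4097}} = \frac{i \sqrt{17963}}{23627 \cdot \frac{1}{11420} + \frac{84}{4097}} = \frac{i \sqrt{17963}}{\frac{23627}{11420} + \frac{84}{4097}} = \frac{i \sqrt{17963}}{\frac{97759099}{46787740}} = i \sqrt{17963} \cdot \frac{46787740}{97759099} = \frac{46787740 i \sqrt{17963}}{97759099}$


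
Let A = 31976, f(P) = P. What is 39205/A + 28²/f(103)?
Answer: 29107299/3293528 ≈ 8.8377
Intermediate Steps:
39205/A + 28²/f(103) = 39205/31976 + 28²/103 = 39205*(1/31976) + 784*(1/103) = 39205/31976 + 784/103 = 29107299/3293528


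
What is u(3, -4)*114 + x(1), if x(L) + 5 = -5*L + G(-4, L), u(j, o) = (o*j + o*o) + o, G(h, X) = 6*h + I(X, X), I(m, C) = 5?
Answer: -29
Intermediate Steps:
G(h, X) = 5 + 6*h (G(h, X) = 6*h + 5 = 5 + 6*h)
u(j, o) = o + o² + j*o (u(j, o) = (j*o + o²) + o = (o² + j*o) + o = o + o² + j*o)
x(L) = -24 - 5*L (x(L) = -5 + (-5*L + (5 + 6*(-4))) = -5 + (-5*L + (5 - 24)) = -5 + (-5*L - 19) = -5 + (-19 - 5*L) = -24 - 5*L)
u(3, -4)*114 + x(1) = -4*(1 + 3 - 4)*114 + (-24 - 5*1) = -4*0*114 + (-24 - 5) = 0*114 - 29 = 0 - 29 = -29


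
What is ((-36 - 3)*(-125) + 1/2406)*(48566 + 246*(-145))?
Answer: 75630210448/1203 ≈ 6.2868e+7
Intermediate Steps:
((-36 - 3)*(-125) + 1/2406)*(48566 + 246*(-145)) = (-39*(-125) + 1/2406)*(48566 - 35670) = (4875 + 1/2406)*12896 = (11729251/2406)*12896 = 75630210448/1203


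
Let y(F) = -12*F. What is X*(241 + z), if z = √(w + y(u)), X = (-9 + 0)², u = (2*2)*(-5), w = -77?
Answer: 19521 + 81*√163 ≈ 20555.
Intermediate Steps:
u = -20 (u = 4*(-5) = -20)
X = 81 (X = (-9)² = 81)
z = √163 (z = √(-77 - 12*(-20)) = √(-77 + 240) = √163 ≈ 12.767)
X*(241 + z) = 81*(241 + √163) = 19521 + 81*√163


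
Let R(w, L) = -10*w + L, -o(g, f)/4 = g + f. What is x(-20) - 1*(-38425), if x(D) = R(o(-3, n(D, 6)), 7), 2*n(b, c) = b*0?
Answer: 38312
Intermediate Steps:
n(b, c) = 0 (n(b, c) = (b*0)/2 = (½)*0 = 0)
o(g, f) = -4*f - 4*g (o(g, f) = -4*(g + f) = -4*(f + g) = -4*f - 4*g)
R(w, L) = L - 10*w
x(D) = -113 (x(D) = 7 - 10*(-4*0 - 4*(-3)) = 7 - 10*(0 + 12) = 7 - 10*12 = 7 - 120 = -113)
x(-20) - 1*(-38425) = -113 - 1*(-38425) = -113 + 38425 = 38312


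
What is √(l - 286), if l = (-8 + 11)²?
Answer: I*√277 ≈ 16.643*I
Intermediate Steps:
l = 9 (l = 3² = 9)
√(l - 286) = √(9 - 286) = √(-277) = I*√277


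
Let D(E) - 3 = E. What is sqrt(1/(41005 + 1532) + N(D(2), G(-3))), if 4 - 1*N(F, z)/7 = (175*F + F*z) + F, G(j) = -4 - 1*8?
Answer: I*sqrt(10335272017191)/42537 ≈ 75.578*I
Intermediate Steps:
D(E) = 3 + E
G(j) = -12 (G(j) = -4 - 8 = -12)
N(F, z) = 28 - 1232*F - 7*F*z (N(F, z) = 28 - 7*((175*F + F*z) + F) = 28 - 7*(176*F + F*z) = 28 + (-1232*F - 7*F*z) = 28 - 1232*F - 7*F*z)
sqrt(1/(41005 + 1532) + N(D(2), G(-3))) = sqrt(1/(41005 + 1532) + (28 - 1232*(3 + 2) - 7*(3 + 2)*(-12))) = sqrt(1/42537 + (28 - 1232*5 - 7*5*(-12))) = sqrt(1/42537 + (28 - 6160 + 420)) = sqrt(1/42537 - 5712) = sqrt(-242971343/42537) = I*sqrt(10335272017191)/42537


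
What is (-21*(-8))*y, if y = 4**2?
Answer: 2688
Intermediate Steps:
y = 16
(-21*(-8))*y = -21*(-8)*16 = 168*16 = 2688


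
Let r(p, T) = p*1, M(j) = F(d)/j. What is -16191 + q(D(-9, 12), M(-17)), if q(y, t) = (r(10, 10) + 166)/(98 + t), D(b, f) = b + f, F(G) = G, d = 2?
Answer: -1683677/104 ≈ -16189.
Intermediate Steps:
M(j) = 2/j
r(p, T) = p
q(y, t) = 176/(98 + t) (q(y, t) = (10 + 166)/(98 + t) = 176/(98 + t))
-16191 + q(D(-9, 12), M(-17)) = -16191 + 176/(98 + 2/(-17)) = -16191 + 176/(98 + 2*(-1/17)) = -16191 + 176/(98 - 2/17) = -16191 + 176/(1664/17) = -16191 + 176*(17/1664) = -16191 + 187/104 = -1683677/104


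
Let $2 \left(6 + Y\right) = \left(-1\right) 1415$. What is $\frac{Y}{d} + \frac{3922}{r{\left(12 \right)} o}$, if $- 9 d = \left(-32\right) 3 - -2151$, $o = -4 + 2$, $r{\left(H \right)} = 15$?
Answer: $- \frac{524471}{4110} \approx -127.61$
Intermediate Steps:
$o = -2$
$Y = - \frac{1427}{2}$ ($Y = -6 + \frac{\left(-1\right) 1415}{2} = -6 + \frac{1}{2} \left(-1415\right) = -6 - \frac{1415}{2} = - \frac{1427}{2} \approx -713.5$)
$d = - \frac{685}{3}$ ($d = - \frac{\left(-32\right) 3 - -2151}{9} = - \frac{-96 + 2151}{9} = \left(- \frac{1}{9}\right) 2055 = - \frac{685}{3} \approx -228.33$)
$\frac{Y}{d} + \frac{3922}{r{\left(12 \right)} o} = - \frac{1427}{2 \left(- \frac{685}{3}\right)} + \frac{3922}{15 \left(-2\right)} = \left(- \frac{1427}{2}\right) \left(- \frac{3}{685}\right) + \frac{3922}{-30} = \frac{4281}{1370} + 3922 \left(- \frac{1}{30}\right) = \frac{4281}{1370} - \frac{1961}{15} = - \frac{524471}{4110}$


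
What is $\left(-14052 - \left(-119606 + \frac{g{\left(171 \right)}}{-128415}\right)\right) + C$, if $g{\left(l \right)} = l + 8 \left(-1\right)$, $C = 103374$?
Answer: $\frac{26829489283}{128415} \approx 2.0893 \cdot 10^{5}$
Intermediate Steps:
$g{\left(l \right)} = -8 + l$ ($g{\left(l \right)} = l - 8 = -8 + l$)
$\left(-14052 - \left(-119606 + \frac{g{\left(171 \right)}}{-128415}\right)\right) + C = \left(-14052 + \left(119606 - \frac{-8 + 171}{-128415}\right)\right) + 103374 = \left(-14052 + \left(119606 - 163 \left(- \frac{1}{128415}\right)\right)\right) + 103374 = \left(-14052 + \left(119606 - - \frac{163}{128415}\right)\right) + 103374 = \left(-14052 + \left(119606 + \frac{163}{128415}\right)\right) + 103374 = \left(-14052 + \frac{15359204653}{128415}\right) + 103374 = \frac{13554717073}{128415} + 103374 = \frac{26829489283}{128415}$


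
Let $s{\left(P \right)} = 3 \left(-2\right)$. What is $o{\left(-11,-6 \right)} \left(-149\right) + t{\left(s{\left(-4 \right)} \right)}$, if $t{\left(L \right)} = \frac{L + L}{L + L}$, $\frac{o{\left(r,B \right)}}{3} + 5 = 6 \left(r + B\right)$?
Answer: $47830$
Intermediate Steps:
$o{\left(r,B \right)} = -15 + 18 B + 18 r$ ($o{\left(r,B \right)} = -15 + 3 \cdot 6 \left(r + B\right) = -15 + 3 \cdot 6 \left(B + r\right) = -15 + 3 \left(6 B + 6 r\right) = -15 + \left(18 B + 18 r\right) = -15 + 18 B + 18 r$)
$s{\left(P \right)} = -6$
$t{\left(L \right)} = 1$ ($t{\left(L \right)} = \frac{2 L}{2 L} = 2 L \frac{1}{2 L} = 1$)
$o{\left(-11,-6 \right)} \left(-149\right) + t{\left(s{\left(-4 \right)} \right)} = \left(-15 + 18 \left(-6\right) + 18 \left(-11\right)\right) \left(-149\right) + 1 = \left(-15 - 108 - 198\right) \left(-149\right) + 1 = \left(-321\right) \left(-149\right) + 1 = 47829 + 1 = 47830$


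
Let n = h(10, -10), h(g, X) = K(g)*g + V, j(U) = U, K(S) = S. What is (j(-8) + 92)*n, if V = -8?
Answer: 7728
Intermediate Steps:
h(g, X) = -8 + g² (h(g, X) = g*g - 8 = g² - 8 = -8 + g²)
n = 92 (n = -8 + 10² = -8 + 100 = 92)
(j(-8) + 92)*n = (-8 + 92)*92 = 84*92 = 7728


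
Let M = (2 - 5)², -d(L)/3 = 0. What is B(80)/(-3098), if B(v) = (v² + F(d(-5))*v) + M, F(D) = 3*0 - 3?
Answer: -6169/3098 ≈ -1.9913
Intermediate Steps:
d(L) = 0 (d(L) = -3*0 = 0)
F(D) = -3 (F(D) = 0 - 3 = -3)
M = 9 (M = (-3)² = 9)
B(v) = 9 + v² - 3*v (B(v) = (v² - 3*v) + 9 = 9 + v² - 3*v)
B(80)/(-3098) = (9 + 80² - 3*80)/(-3098) = (9 + 6400 - 240)*(-1/3098) = 6169*(-1/3098) = -6169/3098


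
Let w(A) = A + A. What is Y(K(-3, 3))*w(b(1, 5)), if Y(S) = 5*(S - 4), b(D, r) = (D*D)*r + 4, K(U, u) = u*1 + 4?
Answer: 270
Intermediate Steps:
K(U, u) = 4 + u (K(U, u) = u + 4 = 4 + u)
b(D, r) = 4 + r*D² (b(D, r) = D²*r + 4 = r*D² + 4 = 4 + r*D²)
w(A) = 2*A
Y(S) = -20 + 5*S (Y(S) = 5*(-4 + S) = -20 + 5*S)
Y(K(-3, 3))*w(b(1, 5)) = (-20 + 5*(4 + 3))*(2*(4 + 5*1²)) = (-20 + 5*7)*(2*(4 + 5*1)) = (-20 + 35)*(2*(4 + 5)) = 15*(2*9) = 15*18 = 270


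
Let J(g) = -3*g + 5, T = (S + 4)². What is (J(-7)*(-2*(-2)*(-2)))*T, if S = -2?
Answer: -832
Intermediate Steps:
T = 4 (T = (-2 + 4)² = 2² = 4)
J(g) = 5 - 3*g
(J(-7)*(-2*(-2)*(-2)))*T = ((5 - 3*(-7))*(-2*(-2)*(-2)))*4 = ((5 + 21)*(4*(-2)))*4 = (26*(-8))*4 = -208*4 = -832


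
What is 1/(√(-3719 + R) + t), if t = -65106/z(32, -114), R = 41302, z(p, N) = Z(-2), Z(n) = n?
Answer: 32553/1059660226 - 7*√767/1059660226 ≈ 3.0537e-5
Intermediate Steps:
z(p, N) = -2
t = 32553 (t = -65106/(-2) = -65106*(-½) = 32553)
1/(√(-3719 + R) + t) = 1/(√(-3719 + 41302) + 32553) = 1/(√37583 + 32553) = 1/(7*√767 + 32553) = 1/(32553 + 7*√767)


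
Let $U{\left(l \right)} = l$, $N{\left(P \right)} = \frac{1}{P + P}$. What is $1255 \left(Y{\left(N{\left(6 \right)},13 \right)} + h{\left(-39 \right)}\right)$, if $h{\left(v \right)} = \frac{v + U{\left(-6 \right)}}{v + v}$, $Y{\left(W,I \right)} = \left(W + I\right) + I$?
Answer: $\frac{5219545}{156} \approx 33459.0$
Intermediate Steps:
$N{\left(P \right)} = \frac{1}{2 P}$
$Y{\left(W,I \right)} = W + 2 I$ ($Y{\left(W,I \right)} = \left(I + W\right) + I = W + 2 I$)
$h{\left(v \right)} = \frac{-6 + v}{2 v}$ ($h{\left(v \right)} = \frac{v - 6}{v + v} = \frac{-6 + v}{2 v}$)
$1255 \left(Y{\left(N{\left(6 \right)},13 \right)} + h{\left(-39 \right)}\right) = 1255 \left(\left(\frac{1}{2 \cdot 6} + 2 \cdot 13\right) + \frac{-6 - 39}{2 \left(-39\right)}\right) = 1255 \left(\left(\frac{1}{2} \cdot \frac{1}{6} + 26\right) + \frac{1}{2} \left(- \frac{1}{39}\right) \left(-45\right)\right) = 1255 \left(\left(\frac{1}{12} + 26\right) + \frac{15}{26}\right) = 1255 \left(\frac{313}{12} + \frac{15}{26}\right) = 1255 \cdot \frac{4159}{156} = \frac{5219545}{156}$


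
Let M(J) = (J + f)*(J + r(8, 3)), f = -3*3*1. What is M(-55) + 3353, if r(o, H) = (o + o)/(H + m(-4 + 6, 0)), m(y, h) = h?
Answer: 19595/3 ≈ 6531.7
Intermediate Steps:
r(o, H) = 2*o/H (r(o, H) = (o + o)/(H + 0) = (2*o)/H = 2*o/H)
f = -9 (f = -9*1 = -9)
M(J) = (-9 + J)*(16/3 + J) (M(J) = (J - 9)*(J + 2*8/3) = (-9 + J)*(J + 2*8*(⅓)) = (-9 + J)*(J + 16/3) = (-9 + J)*(16/3 + J))
M(-55) + 3353 = (-48 + (-55)² - 11/3*(-55)) + 3353 = (-48 + 3025 + 605/3) + 3353 = 9536/3 + 3353 = 19595/3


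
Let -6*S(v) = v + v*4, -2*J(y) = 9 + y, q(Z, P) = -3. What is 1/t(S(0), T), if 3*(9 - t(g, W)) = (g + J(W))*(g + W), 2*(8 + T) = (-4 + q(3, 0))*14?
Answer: 1/465 ≈ 0.0021505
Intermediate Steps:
J(y) = -9/2 - y/2 (J(y) = -(9 + y)/2 = -9/2 - y/2)
S(v) = -5*v/6 (S(v) = -(v + v*4)/6 = -(v + 4*v)/6 = -5*v/6)
T = -57 (T = -8 + ((-4 - 3)*14)/2 = -8 + (-7*14)/2 = -8 + (1/2)*(-98) = -8 - 49 = -57)
t(g, W) = 9 - (W + g)*(-9/2 + g - W/2)/3 (t(g, W) = 9 - (g + (-9/2 - W/2))*(g + W)/3 = 9 - (-9/2 + g - W/2)*(W + g)/3 = 9 - (W + g)*(-9/2 + g - W/2)/3)
1/t(S(0), T) = 1/(9 - (-5/6*0)**2/3 + (1/6)*(-57)**2 + (3/2)*(-57) + 3*(-5/6*0)/2 - 1/6*(-57)*(-5/6*0)) = 1/(9 - 1/3*0**2 + (1/6)*3249 - 171/2 + (3/2)*0 - 1/6*(-57)*0) = 1/(9 - 1/3*0 + 1083/2 - 171/2 + 0 + 0) = 1/(9 + 0 + 1083/2 - 171/2 + 0 + 0) = 1/465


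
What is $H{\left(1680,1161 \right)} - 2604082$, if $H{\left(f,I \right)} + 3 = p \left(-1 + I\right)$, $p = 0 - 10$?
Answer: $-2615685$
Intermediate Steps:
$p = -10$
$H{\left(f,I \right)} = 7 - 10 I$ ($H{\left(f,I \right)} = -3 - 10 \left(-1 + I\right) = -3 - \left(-10 + 10 I\right) = 7 - 10 I$)
$H{\left(1680,1161 \right)} - 2604082 = \left(7 - 11610\right) - 2604082 = -11603 - 2604082 = -2615685$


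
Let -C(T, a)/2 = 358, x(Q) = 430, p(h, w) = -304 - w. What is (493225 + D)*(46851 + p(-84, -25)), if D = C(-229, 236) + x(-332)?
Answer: 22957155108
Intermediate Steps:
C(T, a) = -716 (C(T, a) = -2*358 = -716)
D = -286 (D = -716 + 430 = -286)
(493225 + D)*(46851 + p(-84, -25)) = (493225 - 286)*(46851 + (-304 - 1*(-25))) = 492939*(46851 + (-304 + 25)) = 492939*(46851 - 279) = 492939*46572 = 22957155108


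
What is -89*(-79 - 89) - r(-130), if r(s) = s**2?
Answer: -1948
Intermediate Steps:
-89*(-79 - 89) - r(-130) = -89*(-79 - 89) - 1*(-130)**2 = -89*(-168) - 1*16900 = 14952 - 16900 = -1948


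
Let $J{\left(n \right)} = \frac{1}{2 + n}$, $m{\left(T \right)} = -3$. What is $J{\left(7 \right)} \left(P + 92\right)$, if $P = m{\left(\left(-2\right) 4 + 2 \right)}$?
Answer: $\frac{89}{9} \approx 9.8889$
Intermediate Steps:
$P = -3$
$J{\left(7 \right)} \left(P + 92\right) = \frac{-3 + 92}{2 + 7} = \frac{1}{9} \cdot 89 = \frac{89}{9}$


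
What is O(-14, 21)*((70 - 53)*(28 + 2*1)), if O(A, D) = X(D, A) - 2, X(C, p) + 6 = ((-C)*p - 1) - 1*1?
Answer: 144840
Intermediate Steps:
X(C, p) = -8 - C*p (X(C, p) = -6 + (((-C)*p - 1) - 1*1) = -6 + ((-C*p - 1) - 1) = -6 + ((-1 - C*p) - 1) = -6 + (-2 - C*p) = -8 - C*p)
O(A, D) = -10 - A*D (O(A, D) = (-8 - D*A) - 2 = (-8 - A*D) - 2 = -10 - A*D)
O(-14, 21)*((70 - 53)*(28 + 2*1)) = (-10 - 1*(-14)*21)*((70 - 53)*(28 + 2*1)) = (-10 + 294)*(17*(28 + 2)) = 284*(17*30) = 284*510 = 144840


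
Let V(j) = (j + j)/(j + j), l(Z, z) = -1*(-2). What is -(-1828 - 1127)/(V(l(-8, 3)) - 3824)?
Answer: -2955/3823 ≈ -0.77295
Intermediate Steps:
l(Z, z) = 2
V(j) = 1 (V(j) = (2*j)/((2*j)) = (2*j)*(1/(2*j)) = 1)
-(-1828 - 1127)/(V(l(-8, 3)) - 3824) = -(-1828 - 1127)/(1 - 3824) = -(-2955)/(-3823) = -(-2955)*(-1)/3823 = -1*2955/3823 = -2955/3823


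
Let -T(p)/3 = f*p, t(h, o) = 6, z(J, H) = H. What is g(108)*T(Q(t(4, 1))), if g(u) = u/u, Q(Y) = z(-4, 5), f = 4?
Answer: -60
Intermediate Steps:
Q(Y) = 5
T(p) = -12*p
g(u) = 1
g(108)*T(Q(t(4, 1))) = 1*(-12*5) = 1*(-60) = -60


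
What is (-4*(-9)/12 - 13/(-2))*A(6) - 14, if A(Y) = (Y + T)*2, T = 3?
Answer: 157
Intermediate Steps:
A(Y) = 6 + 2*Y (A(Y) = (Y + 3)*2 = (3 + Y)*2 = 6 + 2*Y)
(-4*(-9)/12 - 13/(-2))*A(6) - 14 = (-4*(-9)/12 - 13/(-2))*(6 + 2*6) - 14 = (36*(1/12) - 13*(-½))*(6 + 12) - 14 = (3 + 13/2)*18 - 14 = (19/2)*18 - 14 = 171 - 14 = 157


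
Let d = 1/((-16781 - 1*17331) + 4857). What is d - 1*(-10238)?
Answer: 299512689/29255 ≈ 10238.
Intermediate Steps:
d = -1/29255 (d = 1/((-16781 - 17331) + 4857) = 1/(-34112 + 4857) = 1/(-29255) = -1/29255 ≈ -3.4182e-5)
d - 1*(-10238) = -1/29255 - 1*(-10238) = -1/29255 + 10238 = 299512689/29255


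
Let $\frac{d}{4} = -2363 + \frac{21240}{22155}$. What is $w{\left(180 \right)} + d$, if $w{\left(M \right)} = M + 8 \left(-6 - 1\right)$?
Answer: $- \frac{13771792}{1477} \approx -9324.2$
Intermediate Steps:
$w{\left(M \right)} = -56 + M$ ($w{\left(M \right)} = M + 8 \left(-7\right) = M - 56 = -56 + M$)
$d = - \frac{13954940}{1477}$ ($d = 4 \left(-2363 + \frac{21240}{22155}\right) = 4 \left(-2363 + 21240 \cdot \frac{1}{22155}\right) = 4 \left(-2363 + \frac{1416}{1477}\right) = 4 \left(- \frac{3488735}{1477}\right) = - \frac{13954940}{1477} \approx -9448.2$)
$w{\left(180 \right)} + d = \left(-56 + 180\right) - \frac{13954940}{1477} = 124 - \frac{13954940}{1477} = - \frac{13771792}{1477}$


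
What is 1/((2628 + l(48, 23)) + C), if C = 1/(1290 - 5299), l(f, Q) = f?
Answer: 4009/10728083 ≈ 0.00037369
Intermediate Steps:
C = -1/4009 (C = 1/(-4009) = -1/4009 ≈ -0.00024944)
1/((2628 + l(48, 23)) + C) = 1/((2628 + 48) - 1/4009) = 1/(2676 - 1/4009) = 1/(10728083/4009) = 4009/10728083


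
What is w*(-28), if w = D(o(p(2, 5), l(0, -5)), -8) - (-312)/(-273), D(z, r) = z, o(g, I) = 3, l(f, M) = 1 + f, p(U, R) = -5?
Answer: -52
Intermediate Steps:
w = 13/7 (w = 3 - (-312)/(-273) = 3 - (-312)*(-1)/273 = 3 - 1*8/7 = 3 - 8/7 = 13/7 ≈ 1.8571)
w*(-28) = (13/7)*(-28) = -52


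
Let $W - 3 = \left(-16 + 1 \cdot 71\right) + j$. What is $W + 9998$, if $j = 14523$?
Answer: $24579$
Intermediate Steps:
$W = 14581$ ($W = 3 + \left(\left(-16 + 1 \cdot 71\right) + 14523\right) = 3 + \left(\left(-16 + 71\right) + 14523\right) = 3 + \left(55 + 14523\right) = 3 + 14578 = 14581$)
$W + 9998 = 14581 + 9998 = 24579$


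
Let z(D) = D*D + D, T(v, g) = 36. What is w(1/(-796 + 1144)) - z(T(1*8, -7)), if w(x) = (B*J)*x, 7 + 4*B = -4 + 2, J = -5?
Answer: -618033/464 ≈ -1332.0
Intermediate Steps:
B = -9/4 (B = -7/4 + (-4 + 2)/4 = -7/4 + (¼)*(-2) = -7/4 - ½ = -9/4 ≈ -2.2500)
w(x) = 45*x/4 (w(x) = (-9/4*(-5))*x = 45*x/4)
z(D) = D + D² (z(D) = D² + D = D + D²)
w(1/(-796 + 1144)) - z(T(1*8, -7)) = 45/(4*(-796 + 1144)) - 36*(1 + 36) = (45/4)/348 - 36*37 = (45/4)*(1/348) - 1*1332 = 15/464 - 1332 = -618033/464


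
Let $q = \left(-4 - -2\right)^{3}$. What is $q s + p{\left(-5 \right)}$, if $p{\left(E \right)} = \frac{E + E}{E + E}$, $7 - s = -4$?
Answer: $-87$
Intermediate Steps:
$s = 11$ ($s = 7 - -4 = 7 + 4 = 11$)
$p{\left(E \right)} = 1$ ($p{\left(E \right)} = \frac{2 E}{2 E} = 2 E \frac{1}{2 E} = 1$)
$q = -8$ ($q = \left(-4 + 2\right)^{3} = \left(-2\right)^{3} = -8$)
$q s + p{\left(-5 \right)} = \left(-8\right) 11 + 1 = -88 + 1 = -87$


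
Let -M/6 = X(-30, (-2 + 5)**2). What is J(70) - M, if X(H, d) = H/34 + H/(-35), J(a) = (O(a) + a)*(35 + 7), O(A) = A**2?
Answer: 24840042/119 ≈ 2.0874e+5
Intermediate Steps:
J(a) = 42*a + 42*a**2 (J(a) = (a**2 + a)*(35 + 7) = (a + a**2)*42 = 42*a + 42*a**2)
X(H, d) = H/1190 (X(H, d) = H*(1/34) + H*(-1/35) = H/34 - H/35 = H/1190)
M = 18/119 (M = -3*(-30)/595 = -6*(-3/119) = 18/119 ≈ 0.15126)
J(70) - M = 42*70*(1 + 70) - 1*18/119 = 42*70*71 - 18/119 = 208740 - 18/119 = 24840042/119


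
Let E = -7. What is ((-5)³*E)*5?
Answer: 4375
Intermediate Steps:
((-5)³*E)*5 = ((-5)³*(-7))*5 = -125*(-7)*5 = 875*5 = 4375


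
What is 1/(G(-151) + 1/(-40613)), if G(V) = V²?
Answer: 40613/926017012 ≈ 4.3858e-5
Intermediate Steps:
1/(G(-151) + 1/(-40613)) = 1/((-151)² + 1/(-40613)) = 1/(22801 - 1/40613) = 1/(926017012/40613) = 40613/926017012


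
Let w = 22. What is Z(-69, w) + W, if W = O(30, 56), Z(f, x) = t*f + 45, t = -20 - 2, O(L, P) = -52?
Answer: 1511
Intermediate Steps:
t = -22
Z(f, x) = 45 - 22*f (Z(f, x) = -22*f + 45 = 45 - 22*f)
W = -52
Z(-69, w) + W = (45 - 22*(-69)) - 52 = (45 + 1518) - 52 = 1563 - 52 = 1511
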